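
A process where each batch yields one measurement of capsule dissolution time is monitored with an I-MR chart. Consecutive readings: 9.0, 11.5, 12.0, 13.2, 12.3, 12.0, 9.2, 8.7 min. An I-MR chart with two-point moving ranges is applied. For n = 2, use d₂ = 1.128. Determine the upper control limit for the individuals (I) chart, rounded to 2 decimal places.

14.29

X̄ = (9.0 + 11.5 + 12.0 + 13.2 + 12.3 + 12.0 + 9.2 + 8.7) / 8 = 10.9875
Moving ranges: 2.5, 0.5, 1.2, 0.9, 0.3, 2.8, 0.5; M̄R̄ = 8.7000 / 7 = 1.2429
UCL = X̄ + 3·M̄R̄/d₂ = 10.9875 + 3 × 1.2429 / 1.128 = 14.2930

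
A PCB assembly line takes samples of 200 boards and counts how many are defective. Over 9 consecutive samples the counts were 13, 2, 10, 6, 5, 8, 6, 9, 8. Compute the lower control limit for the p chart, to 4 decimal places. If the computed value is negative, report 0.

0.0000

p̄ = Σdᵢ / (k·n) = 67 / (9 × 200) = 0.03722
LCL = p̄ − 3·√(p̄(1−p̄)/n) = 0.03722 − 3 × 0.01339 = -0.00294 → 0 (negative, so LCL = 0)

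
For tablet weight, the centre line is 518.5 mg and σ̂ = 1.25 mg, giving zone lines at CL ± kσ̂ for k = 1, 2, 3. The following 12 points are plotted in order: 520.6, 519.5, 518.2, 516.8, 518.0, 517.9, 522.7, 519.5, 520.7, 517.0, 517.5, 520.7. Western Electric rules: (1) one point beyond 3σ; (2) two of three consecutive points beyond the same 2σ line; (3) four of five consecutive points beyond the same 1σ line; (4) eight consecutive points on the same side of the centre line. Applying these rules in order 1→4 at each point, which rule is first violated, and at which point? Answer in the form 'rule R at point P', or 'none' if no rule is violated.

rule 1 at point 7

Zone of each point (C = within 1σ̂, B = 1σ̂–2σ̂, A = 2σ̂–3σ̂, * = beyond 3σ̂; sign = side of CL): 1:+B, 2:+C, 3:-C, 4:-B, 5:-C, 6:-C, 7:+*, 8:+C, 9:+B, 10:-B, 11:-C, 12:+B
Rule 1 (one point beyond the 3σ limits) is satisfied at point 7.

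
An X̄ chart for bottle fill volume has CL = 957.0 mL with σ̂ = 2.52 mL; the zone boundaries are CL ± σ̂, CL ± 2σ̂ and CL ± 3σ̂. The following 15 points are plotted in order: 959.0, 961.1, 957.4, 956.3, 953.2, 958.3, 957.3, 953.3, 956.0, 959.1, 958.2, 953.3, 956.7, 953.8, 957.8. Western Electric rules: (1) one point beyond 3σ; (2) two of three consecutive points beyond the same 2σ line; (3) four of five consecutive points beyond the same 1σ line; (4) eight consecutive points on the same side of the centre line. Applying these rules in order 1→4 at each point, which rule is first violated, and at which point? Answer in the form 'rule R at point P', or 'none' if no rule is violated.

Zone of each point (C = within 1σ̂, B = 1σ̂–2σ̂, A = 2σ̂–3σ̂, * = beyond 3σ̂; sign = side of CL): 1:+C, 2:+B, 3:+C, 4:-C, 5:-B, 6:+C, 7:+C, 8:-B, 9:-C, 10:+C, 11:+C, 12:-B, 13:-C, 14:-B, 15:+C
No rule fires across all 15 points.

none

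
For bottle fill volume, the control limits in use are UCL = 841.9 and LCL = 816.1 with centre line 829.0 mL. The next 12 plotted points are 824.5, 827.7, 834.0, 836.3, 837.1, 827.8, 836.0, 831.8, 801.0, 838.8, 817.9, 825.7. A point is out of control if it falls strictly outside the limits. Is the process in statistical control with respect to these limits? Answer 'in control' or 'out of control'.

out of control

Compare each point to [816.1, 841.9]: sample 9 = 801.0 < LCL.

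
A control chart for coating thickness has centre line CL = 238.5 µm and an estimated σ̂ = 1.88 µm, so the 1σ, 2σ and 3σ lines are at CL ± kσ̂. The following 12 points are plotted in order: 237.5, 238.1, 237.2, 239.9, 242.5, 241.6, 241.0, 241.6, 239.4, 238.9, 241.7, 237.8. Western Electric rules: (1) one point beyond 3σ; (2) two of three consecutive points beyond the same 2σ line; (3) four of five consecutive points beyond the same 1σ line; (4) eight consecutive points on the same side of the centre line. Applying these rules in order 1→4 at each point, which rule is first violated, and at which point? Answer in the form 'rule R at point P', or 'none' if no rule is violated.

rule 3 at point 8

Zone of each point (C = within 1σ̂, B = 1σ̂–2σ̂, A = 2σ̂–3σ̂, * = beyond 3σ̂; sign = side of CL): 1:-C, 2:-C, 3:-C, 4:+C, 5:+A, 6:+B, 7:+B, 8:+B, 9:+C, 10:+C, 11:+B, 12:-C
Rule 3 (four of five consecutive points beyond the same 1σ limit) is satisfied at point 8.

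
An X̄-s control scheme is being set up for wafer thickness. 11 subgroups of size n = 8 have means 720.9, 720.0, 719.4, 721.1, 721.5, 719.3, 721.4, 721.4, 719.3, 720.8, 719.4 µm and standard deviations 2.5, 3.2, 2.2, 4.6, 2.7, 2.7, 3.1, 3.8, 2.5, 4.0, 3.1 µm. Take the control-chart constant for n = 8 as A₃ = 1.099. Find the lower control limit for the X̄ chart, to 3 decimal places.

716.972

X̄̄ = (720.9 + 720.0 + 719.4 + 721.1 + 721.5 + 719.3 + 721.4 + 721.4 + 719.3 + 720.8 + 719.4) / 11 = 720.4091
s̄ = (2.5 + 3.2 + 2.2 + 4.6 + 2.7 + 2.7 + 3.1 + 3.8 + 2.5 + 4.0 + 3.1) / 11 = 3.1273
LCL = X̄̄ − A₃·s̄ = 720.4091 − 1.099 × 3.1273 = 716.9722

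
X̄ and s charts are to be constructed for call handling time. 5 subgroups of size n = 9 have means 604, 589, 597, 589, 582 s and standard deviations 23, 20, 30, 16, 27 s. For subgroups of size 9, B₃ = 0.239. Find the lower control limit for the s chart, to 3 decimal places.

5.545

s̄ = (23 + 20 + 30 + 16 + 27) / 5 = 23.2000
LCL_s = B₃·s̄ = 0.239 × 23.2000 = 5.5448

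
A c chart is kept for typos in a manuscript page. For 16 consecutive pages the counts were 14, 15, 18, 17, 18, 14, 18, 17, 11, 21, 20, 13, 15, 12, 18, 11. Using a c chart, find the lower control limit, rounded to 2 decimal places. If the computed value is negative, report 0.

3.84

c̄ = (14 + 15 + 18 + 17 + 18 + 14 + 18 + 17 + 11 + 21 + 20 + 13 + 15 + 12 + 18 + 11) / 16 = 252 / 16 = 15.7500
LCL = c̄ − 3√c̄ = 15.7500 − 3 × 3.9686 = 3.8441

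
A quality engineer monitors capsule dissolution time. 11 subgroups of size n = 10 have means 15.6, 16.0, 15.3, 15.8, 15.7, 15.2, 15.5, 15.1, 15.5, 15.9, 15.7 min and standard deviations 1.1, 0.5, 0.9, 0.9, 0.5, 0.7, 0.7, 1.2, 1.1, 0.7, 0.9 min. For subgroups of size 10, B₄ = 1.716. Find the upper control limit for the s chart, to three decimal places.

s̄ = (1.1 + 0.5 + 0.9 + 0.9 + 0.5 + 0.7 + 0.7 + 1.2 + 1.1 + 0.7 + 0.9) / 11 = 0.8364
UCL_s = B₄·s̄ = 1.716 × 0.8364 = 1.4352

1.435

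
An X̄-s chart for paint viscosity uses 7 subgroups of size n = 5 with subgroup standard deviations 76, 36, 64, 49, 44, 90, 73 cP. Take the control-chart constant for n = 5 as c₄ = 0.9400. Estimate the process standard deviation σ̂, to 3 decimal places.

s̄ = (76 + 36 + 64 + 49 + 44 + 90 + 73) / 7 = 61.7143
σ̂ = s̄ / c₄ = 61.7143 / 0.9400 = 65.6535

65.653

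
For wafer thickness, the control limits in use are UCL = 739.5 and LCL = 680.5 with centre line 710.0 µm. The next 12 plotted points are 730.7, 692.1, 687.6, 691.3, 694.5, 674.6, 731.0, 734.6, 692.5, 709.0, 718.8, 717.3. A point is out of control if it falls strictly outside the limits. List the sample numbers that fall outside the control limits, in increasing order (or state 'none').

Compare each point to [680.5, 739.5]: sample 6 = 674.6 < LCL.

6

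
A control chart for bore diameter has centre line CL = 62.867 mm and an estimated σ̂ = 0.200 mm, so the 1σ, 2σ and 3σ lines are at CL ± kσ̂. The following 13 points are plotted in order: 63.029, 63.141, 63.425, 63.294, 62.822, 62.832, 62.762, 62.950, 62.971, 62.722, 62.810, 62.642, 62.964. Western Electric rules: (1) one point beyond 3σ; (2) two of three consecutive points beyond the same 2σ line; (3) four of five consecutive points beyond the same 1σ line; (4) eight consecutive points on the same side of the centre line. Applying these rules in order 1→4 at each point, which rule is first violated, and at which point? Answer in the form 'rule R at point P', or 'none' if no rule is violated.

Zone of each point (C = within 1σ̂, B = 1σ̂–2σ̂, A = 2σ̂–3σ̂, * = beyond 3σ̂; sign = side of CL): 1:+C, 2:+B, 3:+A, 4:+A, 5:-C, 6:-C, 7:-C, 8:+C, 9:+C, 10:-C, 11:-C, 12:-B, 13:+C
Rule 2 (two of three consecutive points beyond the same 2σ limit) is satisfied at point 4.

rule 2 at point 4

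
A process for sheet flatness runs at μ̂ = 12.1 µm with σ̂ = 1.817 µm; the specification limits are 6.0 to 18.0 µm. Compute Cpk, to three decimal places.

Cpu = (USL − μ̂) / (3σ̂) = (18.0 − 12.1) / (3 × 1.817) = 1.0824; Cpl = (μ̂ − LSL) / (3σ̂) = (12.1 − 6.0) / (3 × 1.817) = 1.1191; Cpk = min(Cpu, Cpl) = 1.0824

1.082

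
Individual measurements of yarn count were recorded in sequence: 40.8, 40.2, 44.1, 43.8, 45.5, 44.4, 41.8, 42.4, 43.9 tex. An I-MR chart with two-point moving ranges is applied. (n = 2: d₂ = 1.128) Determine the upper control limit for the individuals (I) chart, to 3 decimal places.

47.078

X̄ = (40.8 + 40.2 + 44.1 + 43.8 + 45.5 + 44.4 + 41.8 + 42.4 + 43.9) / 9 = 42.9889
Moving ranges: 0.6, 3.9, 0.3, 1.7, 1.1, 2.6, 0.6, 1.5; M̄R̄ = 12.3000 / 8 = 1.5375
UCL = X̄ + 3·M̄R̄/d₂ = 42.9889 + 3 × 1.5375 / 1.128 = 47.0780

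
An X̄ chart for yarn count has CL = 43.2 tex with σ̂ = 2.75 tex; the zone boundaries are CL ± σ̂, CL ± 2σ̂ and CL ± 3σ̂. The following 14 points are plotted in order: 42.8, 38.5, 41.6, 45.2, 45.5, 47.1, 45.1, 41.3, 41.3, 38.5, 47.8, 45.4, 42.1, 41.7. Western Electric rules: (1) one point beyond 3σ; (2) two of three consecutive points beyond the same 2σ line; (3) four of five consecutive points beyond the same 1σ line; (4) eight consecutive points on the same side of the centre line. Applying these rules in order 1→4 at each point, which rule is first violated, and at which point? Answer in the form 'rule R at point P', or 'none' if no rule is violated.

Zone of each point (C = within 1σ̂, B = 1σ̂–2σ̂, A = 2σ̂–3σ̂, * = beyond 3σ̂; sign = side of CL): 1:-C, 2:-B, 3:-C, 4:+C, 5:+C, 6:+B, 7:+C, 8:-C, 9:-C, 10:-B, 11:+B, 12:+C, 13:-C, 14:-C
No rule fires across all 14 points.

none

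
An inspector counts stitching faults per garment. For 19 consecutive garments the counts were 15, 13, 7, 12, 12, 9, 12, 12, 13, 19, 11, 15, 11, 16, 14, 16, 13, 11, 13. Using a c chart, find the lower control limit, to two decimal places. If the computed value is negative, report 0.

2.09

c̄ = (15 + 13 + 7 + 12 + 12 + 9 + 12 + 12 + 13 + 19 + 11 + 15 + 11 + 16 + 14 + 16 + 13 + 11 + 13) / 19 = 244 / 19 = 12.8421
LCL = c̄ − 3√c̄ = 12.8421 − 3 × 3.5836 = 2.0913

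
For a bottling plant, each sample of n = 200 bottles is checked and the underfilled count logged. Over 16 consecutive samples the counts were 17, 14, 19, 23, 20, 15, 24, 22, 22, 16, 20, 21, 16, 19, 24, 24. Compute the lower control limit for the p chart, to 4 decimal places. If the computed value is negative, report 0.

p̄ = Σdᵢ / (k·n) = 316 / (16 × 200) = 0.09875
LCL = p̄ − 3·√(p̄(1−p̄)/n) = 0.09875 − 3 × 0.02109 = 0.03547

0.0355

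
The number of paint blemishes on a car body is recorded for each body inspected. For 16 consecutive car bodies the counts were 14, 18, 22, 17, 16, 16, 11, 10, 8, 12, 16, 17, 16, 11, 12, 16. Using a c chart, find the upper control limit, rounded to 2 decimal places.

c̄ = (14 + 18 + 22 + 17 + 16 + 16 + 11 + 10 + 8 + 12 + 16 + 17 + 16 + 11 + 12 + 16) / 16 = 232 / 16 = 14.5000
UCL = c̄ + 3√c̄ = 14.5000 + 3 × √14.5000 = 14.5000 + 3 × 3.8079 = 25.9237

25.92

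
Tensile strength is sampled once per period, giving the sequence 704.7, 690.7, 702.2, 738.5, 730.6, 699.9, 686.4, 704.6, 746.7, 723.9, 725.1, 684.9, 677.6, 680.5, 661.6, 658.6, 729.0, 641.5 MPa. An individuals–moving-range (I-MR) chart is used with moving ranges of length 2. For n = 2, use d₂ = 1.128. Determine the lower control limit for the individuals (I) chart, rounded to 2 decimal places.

X̄ = (704.7 + 690.7 + 702.2 + 738.5 + 730.6 + 699.9 + 686.4 + 704.6 + 746.7 + 723.9 + 725.1 + 684.9 + 677.6 + 680.5 + 661.6 + 658.6 + 729.0 + 641.5) / 18 = 699.2778
Moving ranges: 14.0, 11.5, 36.3, 7.9, 30.7, 13.5, 18.2, 42.1, 22.8, 1.2, 40.2, 7.3, 2.9, 18.9, 3.0, 70.4, 87.5; M̄R̄ = 428.4000 / 17 = 25.2000
LCL = X̄ − 3·M̄R̄/d₂ = 699.2778 − 3 × 25.2000 / 1.128 = 632.2565

632.26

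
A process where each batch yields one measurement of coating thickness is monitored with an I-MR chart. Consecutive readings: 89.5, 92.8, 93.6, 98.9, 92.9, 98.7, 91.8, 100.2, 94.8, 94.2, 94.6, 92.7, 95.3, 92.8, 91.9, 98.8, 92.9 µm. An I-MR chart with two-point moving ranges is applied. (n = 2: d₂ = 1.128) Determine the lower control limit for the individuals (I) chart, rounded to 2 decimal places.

83.92

X̄ = (89.5 + 92.8 + 93.6 + 98.9 + 92.9 + 98.7 + 91.8 + 100.2 + 94.8 + 94.2 + 94.6 + 92.7 + 95.3 + 92.8 + 91.9 + 98.8 + 92.9) / 17 = 94.4941
Moving ranges: 3.3, 0.8, 5.3, 6.0, 5.8, 6.9, 8.4, 5.4, 0.6, 0.4, 1.9, 2.6, 2.5, 0.9, 6.9, 5.9; M̄R̄ = 63.6000 / 16 = 3.9750
LCL = X̄ − 3·M̄R̄/d₂ = 94.4941 − 3 × 3.9750 / 1.128 = 83.9223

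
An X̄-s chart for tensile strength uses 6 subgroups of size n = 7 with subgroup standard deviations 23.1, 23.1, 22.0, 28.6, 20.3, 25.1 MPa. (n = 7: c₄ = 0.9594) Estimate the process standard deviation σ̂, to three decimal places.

s̄ = (23.1 + 23.1 + 22.0 + 28.6 + 20.3 + 25.1) / 6 = 23.7000
σ̂ = s̄ / c₄ = 23.7000 / 0.9594 = 24.7029

24.703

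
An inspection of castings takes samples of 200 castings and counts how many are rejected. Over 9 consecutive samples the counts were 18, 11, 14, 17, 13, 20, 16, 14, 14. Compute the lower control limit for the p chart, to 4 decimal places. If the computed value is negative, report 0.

0.0199

p̄ = Σdᵢ / (k·n) = 137 / (9 × 200) = 0.07611
LCL = p̄ − 3·√(p̄(1−p̄)/n) = 0.07611 − 3 × 0.01875 = 0.01986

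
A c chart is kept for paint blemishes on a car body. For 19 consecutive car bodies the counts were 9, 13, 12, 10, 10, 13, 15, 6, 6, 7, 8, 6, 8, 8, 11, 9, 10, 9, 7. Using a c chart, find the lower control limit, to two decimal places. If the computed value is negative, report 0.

c̄ = (9 + 13 + 12 + 10 + 10 + 13 + 15 + 6 + 6 + 7 + 8 + 6 + 8 + 8 + 11 + 9 + 10 + 9 + 7) / 19 = 177 / 19 = 9.3158
LCL = c̄ − 3√c̄ = 9.3158 − 3 × 3.0522 = 0.1593

0.16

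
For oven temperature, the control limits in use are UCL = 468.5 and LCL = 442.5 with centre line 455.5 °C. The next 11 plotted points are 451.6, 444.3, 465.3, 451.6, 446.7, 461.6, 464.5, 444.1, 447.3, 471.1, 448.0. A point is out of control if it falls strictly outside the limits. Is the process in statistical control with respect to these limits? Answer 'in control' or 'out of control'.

out of control

Compare each point to [442.5, 468.5]: sample 10 = 471.1 > UCL.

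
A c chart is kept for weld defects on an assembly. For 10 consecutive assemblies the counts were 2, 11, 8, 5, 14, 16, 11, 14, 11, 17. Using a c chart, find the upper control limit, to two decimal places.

c̄ = (2 + 11 + 8 + 5 + 14 + 16 + 11 + 14 + 11 + 17) / 10 = 109 / 10 = 10.9000
UCL = c̄ + 3√c̄ = 10.9000 + 3 × √10.9000 = 10.9000 + 3 × 3.3015 = 20.8045

20.80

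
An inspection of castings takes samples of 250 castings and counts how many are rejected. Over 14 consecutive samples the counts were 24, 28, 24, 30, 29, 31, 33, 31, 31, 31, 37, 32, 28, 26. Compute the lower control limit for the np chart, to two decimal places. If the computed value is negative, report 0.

14.31

p̄ = Σdᵢ / (k·n) = 415 / (14 × 250) = 0.11857
LCL = np̄ − 3·√(np̄(1−p̄)) = 29.6429 − 3 × 5.1116 = 14.3082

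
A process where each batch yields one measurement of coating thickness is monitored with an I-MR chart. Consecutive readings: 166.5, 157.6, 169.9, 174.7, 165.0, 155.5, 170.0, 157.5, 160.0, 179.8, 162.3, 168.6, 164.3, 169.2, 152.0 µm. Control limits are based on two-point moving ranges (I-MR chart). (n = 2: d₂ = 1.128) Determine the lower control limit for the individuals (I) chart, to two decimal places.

X̄ = (166.5 + 157.6 + 169.9 + 174.7 + 165.0 + 155.5 + 170.0 + 157.5 + 160.0 + 179.8 + 162.3 + 168.6 + 164.3 + 169.2 + 152.0) / 15 = 164.8600
Moving ranges: 8.9, 12.3, 4.8, 9.7, 9.5, 14.5, 12.5, 2.5, 19.8, 17.5, 6.3, 4.3, 4.9, 17.2; M̄R̄ = 144.7000 / 14 = 10.3357
LCL = X̄ − 3·M̄R̄/d₂ = 164.8600 − 3 × 10.3357 / 1.128 = 137.3714

137.37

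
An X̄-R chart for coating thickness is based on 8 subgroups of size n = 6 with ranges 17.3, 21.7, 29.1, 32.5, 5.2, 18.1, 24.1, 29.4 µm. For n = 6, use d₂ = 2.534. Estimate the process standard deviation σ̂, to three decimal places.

R̄ = (17.3 + 21.7 + 29.1 + 32.5 + 5.2 + 18.1 + 24.1 + 29.4) / 8 = 22.1750
σ̂ = R̄ / d₂ = 22.1750 / 2.534 = 8.7510

8.751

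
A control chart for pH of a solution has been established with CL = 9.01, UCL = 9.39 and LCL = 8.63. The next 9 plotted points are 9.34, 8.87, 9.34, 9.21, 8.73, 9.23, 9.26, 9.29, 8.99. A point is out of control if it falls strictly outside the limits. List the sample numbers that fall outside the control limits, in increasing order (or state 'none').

All 9 points lie within [8.63, 9.39].

none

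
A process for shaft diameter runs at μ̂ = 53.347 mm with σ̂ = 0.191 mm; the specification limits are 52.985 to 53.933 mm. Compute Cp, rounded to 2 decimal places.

0.83

Cp = (USL − LSL) / (6σ̂) = (53.933 − 52.985) / (6 × 0.191) = 0.9480 / 1.1460 = 0.8272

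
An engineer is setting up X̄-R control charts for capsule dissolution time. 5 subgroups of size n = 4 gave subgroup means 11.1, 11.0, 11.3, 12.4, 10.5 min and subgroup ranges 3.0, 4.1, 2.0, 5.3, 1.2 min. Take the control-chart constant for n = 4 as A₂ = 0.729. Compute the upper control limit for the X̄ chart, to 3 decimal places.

13.534

X̄̄ = (11.1 + 11.0 + 11.3 + 12.4 + 10.5) / 5 = 56.3000 / 5 = 11.2600
R̄ = (3.0 + 4.1 + 2.0 + 5.3 + 1.2) / 5 = 15.6000 / 5 = 3.1200
UCL = X̄̄ + A₂·R̄ = 11.2600 + 0.729 × 3.1200 = 13.5345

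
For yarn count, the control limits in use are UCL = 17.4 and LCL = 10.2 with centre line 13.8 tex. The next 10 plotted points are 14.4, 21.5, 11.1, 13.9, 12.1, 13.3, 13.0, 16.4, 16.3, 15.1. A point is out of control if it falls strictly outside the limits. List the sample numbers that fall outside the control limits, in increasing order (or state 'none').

Compare each point to [10.2, 17.4]: sample 2 = 21.5 > UCL.

2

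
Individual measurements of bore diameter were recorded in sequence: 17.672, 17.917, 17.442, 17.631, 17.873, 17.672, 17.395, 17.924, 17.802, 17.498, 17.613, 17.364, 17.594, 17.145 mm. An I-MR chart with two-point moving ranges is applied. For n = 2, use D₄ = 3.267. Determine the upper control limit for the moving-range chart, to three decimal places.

0.911

Moving ranges: 0.245, 0.475, 0.189, 0.242, 0.201, 0.277, 0.529, 0.122, 0.304, 0.115, 0.249, 0.230, 0.449; M̄R̄ = 3.6270 / 13 = 0.2790
UCL_MR = D₄·M̄R̄ = 3.267 × 0.2790 = 0.9115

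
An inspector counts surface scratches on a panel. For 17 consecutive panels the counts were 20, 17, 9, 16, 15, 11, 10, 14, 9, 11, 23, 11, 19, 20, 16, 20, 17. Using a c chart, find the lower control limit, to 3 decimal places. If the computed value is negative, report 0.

c̄ = (20 + 17 + 9 + 16 + 15 + 11 + 10 + 14 + 9 + 11 + 23 + 11 + 19 + 20 + 16 + 20 + 17) / 17 = 258 / 17 = 15.1765
LCL = c̄ − 3√c̄ = 15.1765 − 3 × 3.8957 = 3.4894

3.489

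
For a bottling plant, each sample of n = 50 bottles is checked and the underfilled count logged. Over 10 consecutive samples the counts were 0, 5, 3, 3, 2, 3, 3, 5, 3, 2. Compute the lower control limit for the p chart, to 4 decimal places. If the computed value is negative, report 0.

0.0000

p̄ = Σdᵢ / (k·n) = 29 / (10 × 50) = 0.05800
LCL = p̄ − 3·√(p̄(1−p̄)/n) = 0.05800 − 3 × 0.03306 = -0.04117 → 0 (negative, so LCL = 0)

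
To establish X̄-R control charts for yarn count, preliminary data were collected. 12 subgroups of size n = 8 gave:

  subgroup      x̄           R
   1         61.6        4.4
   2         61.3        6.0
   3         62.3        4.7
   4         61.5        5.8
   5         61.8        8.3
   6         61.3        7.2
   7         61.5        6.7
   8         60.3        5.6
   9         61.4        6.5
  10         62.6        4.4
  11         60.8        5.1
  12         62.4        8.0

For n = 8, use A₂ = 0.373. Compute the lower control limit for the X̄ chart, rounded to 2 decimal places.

X̄̄ = (61.6 + 61.3 + 62.3 + 61.5 + 61.8 + 61.3 + 61.5 + 60.3 + 61.4 + 62.6 + 60.8 + 62.4) / 12 = 738.8000 / 12 = 61.5667
R̄ = (4.4 + 6.0 + 4.7 + 5.8 + 8.3 + 7.2 + 6.7 + 5.6 + 6.5 + 4.4 + 5.1 + 8.0) / 12 = 72.7000 / 12 = 6.0583
LCL = X̄̄ − A₂·R̄ = 61.5667 − 0.373 × 6.0583 = 59.3069

59.31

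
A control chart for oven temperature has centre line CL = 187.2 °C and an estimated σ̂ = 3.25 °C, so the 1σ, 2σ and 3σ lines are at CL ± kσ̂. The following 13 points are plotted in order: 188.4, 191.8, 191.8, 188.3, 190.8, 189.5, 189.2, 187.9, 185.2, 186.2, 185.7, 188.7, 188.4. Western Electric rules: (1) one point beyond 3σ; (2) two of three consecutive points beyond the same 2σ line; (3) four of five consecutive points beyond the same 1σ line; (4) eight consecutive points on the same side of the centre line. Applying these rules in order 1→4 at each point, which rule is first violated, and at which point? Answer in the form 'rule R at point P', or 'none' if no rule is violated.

Zone of each point (C = within 1σ̂, B = 1σ̂–2σ̂, A = 2σ̂–3σ̂, * = beyond 3σ̂; sign = side of CL): 1:+C, 2:+B, 3:+B, 4:+C, 5:+B, 6:+C, 7:+C, 8:+C, 9:-C, 10:-C, 11:-C, 12:+C, 13:+C
Rule 4 (eight consecutive points on the same side of the centre line) is satisfied at point 8.

rule 4 at point 8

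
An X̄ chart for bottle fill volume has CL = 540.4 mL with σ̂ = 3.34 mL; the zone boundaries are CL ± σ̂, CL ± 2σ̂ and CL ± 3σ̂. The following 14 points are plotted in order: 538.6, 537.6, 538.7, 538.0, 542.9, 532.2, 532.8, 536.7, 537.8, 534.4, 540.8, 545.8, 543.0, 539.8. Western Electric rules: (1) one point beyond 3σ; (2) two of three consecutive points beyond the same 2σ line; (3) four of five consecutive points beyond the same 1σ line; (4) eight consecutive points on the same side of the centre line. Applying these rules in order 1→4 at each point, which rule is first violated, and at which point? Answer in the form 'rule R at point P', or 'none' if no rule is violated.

Zone of each point (C = within 1σ̂, B = 1σ̂–2σ̂, A = 2σ̂–3σ̂, * = beyond 3σ̂; sign = side of CL): 1:-C, 2:-C, 3:-C, 4:-C, 5:+C, 6:-A, 7:-A, 8:-B, 9:-C, 10:-B, 11:+C, 12:+B, 13:+C, 14:-C
Rule 2 (two of three consecutive points beyond the same 2σ limit) is satisfied at point 7.

rule 2 at point 7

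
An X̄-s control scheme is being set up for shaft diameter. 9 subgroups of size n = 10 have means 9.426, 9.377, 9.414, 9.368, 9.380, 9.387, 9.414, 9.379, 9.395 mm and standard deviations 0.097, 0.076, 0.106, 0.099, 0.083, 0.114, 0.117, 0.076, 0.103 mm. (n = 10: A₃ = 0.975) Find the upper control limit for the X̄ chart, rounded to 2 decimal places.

X̄̄ = (9.426 + 9.377 + 9.414 + 9.368 + 9.380 + 9.387 + 9.414 + 9.379 + 9.395) / 9 = 9.3933
s̄ = (0.097 + 0.076 + 0.106 + 0.099 + 0.083 + 0.114 + 0.117 + 0.076 + 0.103) / 9 = 0.0968
UCL = X̄̄ + A₃·s̄ = 9.3933 + 0.975 × 0.0968 = 9.4877

9.49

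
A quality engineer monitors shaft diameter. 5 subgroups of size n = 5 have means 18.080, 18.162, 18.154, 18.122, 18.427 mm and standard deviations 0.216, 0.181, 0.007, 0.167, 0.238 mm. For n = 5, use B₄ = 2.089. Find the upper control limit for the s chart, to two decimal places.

0.34

s̄ = (0.216 + 0.181 + 0.007 + 0.167 + 0.238) / 5 = 0.1618
UCL_s = B₄·s̄ = 2.089 × 0.1618 = 0.3380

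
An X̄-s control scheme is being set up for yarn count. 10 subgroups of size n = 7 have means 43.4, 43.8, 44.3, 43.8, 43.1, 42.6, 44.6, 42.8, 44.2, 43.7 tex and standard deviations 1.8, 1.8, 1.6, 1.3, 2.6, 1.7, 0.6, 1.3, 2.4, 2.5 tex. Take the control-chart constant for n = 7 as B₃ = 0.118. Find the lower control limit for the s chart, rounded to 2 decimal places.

0.21

s̄ = (1.8 + 1.8 + 1.6 + 1.3 + 2.6 + 1.7 + 0.6 + 1.3 + 2.4 + 2.5) / 10 = 1.7600
LCL_s = B₃·s̄ = 0.118 × 1.7600 = 0.2077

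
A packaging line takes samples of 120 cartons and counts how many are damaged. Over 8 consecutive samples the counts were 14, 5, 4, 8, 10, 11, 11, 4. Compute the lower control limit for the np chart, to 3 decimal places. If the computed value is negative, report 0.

0.002

p̄ = Σdᵢ / (k·n) = 67 / (8 × 120) = 0.06979
LCL = np̄ − 3·√(np̄(1−p̄)) = 8.3750 − 3 × 2.7911 = 0.0016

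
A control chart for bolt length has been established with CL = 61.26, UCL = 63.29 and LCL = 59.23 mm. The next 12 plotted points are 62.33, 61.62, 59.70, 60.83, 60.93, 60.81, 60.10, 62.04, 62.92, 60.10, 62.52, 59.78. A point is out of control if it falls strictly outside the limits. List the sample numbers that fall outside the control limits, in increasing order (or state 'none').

All 12 points lie within [59.23, 63.29].

none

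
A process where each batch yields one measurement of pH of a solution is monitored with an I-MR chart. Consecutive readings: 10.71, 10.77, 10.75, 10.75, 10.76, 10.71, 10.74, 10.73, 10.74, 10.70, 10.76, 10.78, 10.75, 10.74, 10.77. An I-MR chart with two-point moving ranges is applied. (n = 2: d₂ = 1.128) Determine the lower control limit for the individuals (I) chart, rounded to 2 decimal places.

10.67

X̄ = (10.71 + 10.77 + 10.75 + 10.75 + 10.76 + 10.71 + 10.74 + 10.73 + 10.74 + 10.70 + 10.76 + 10.78 + 10.75 + 10.74 + 10.77) / 15 = 10.7440
Moving ranges: 0.06, 0.02, 0.00, 0.01, 0.05, 0.03, 0.01, 0.01, 0.04, 0.06, 0.02, 0.03, 0.01, 0.03; M̄R̄ = 0.3800 / 14 = 0.0271
LCL = X̄ − 3·M̄R̄/d₂ = 10.7440 − 3 × 0.0271 / 1.128 = 10.6718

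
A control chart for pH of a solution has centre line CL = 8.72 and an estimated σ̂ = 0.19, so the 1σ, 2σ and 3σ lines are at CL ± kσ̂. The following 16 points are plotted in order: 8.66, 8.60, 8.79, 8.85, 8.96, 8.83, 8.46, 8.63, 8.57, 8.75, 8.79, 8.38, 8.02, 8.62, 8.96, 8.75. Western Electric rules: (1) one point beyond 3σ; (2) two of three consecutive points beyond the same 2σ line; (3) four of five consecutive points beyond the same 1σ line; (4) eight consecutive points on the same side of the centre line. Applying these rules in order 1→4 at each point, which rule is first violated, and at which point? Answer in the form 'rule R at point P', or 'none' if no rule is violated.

Zone of each point (C = within 1σ̂, B = 1σ̂–2σ̂, A = 2σ̂–3σ̂, * = beyond 3σ̂; sign = side of CL): 1:-C, 2:-C, 3:+C, 4:+C, 5:+B, 6:+C, 7:-B, 8:-C, 9:-C, 10:+C, 11:+C, 12:-B, 13:-*, 14:-C, 15:+B, 16:+C
Rule 1 (one point beyond the 3σ limits) is satisfied at point 13.

rule 1 at point 13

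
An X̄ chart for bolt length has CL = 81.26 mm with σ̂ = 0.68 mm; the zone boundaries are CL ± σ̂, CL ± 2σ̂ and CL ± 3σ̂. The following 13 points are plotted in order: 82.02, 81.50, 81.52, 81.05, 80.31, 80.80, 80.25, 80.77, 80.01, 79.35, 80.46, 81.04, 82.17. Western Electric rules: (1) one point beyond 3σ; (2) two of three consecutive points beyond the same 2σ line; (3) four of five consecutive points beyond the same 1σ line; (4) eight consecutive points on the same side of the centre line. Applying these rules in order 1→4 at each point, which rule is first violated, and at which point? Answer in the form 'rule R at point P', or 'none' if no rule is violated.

rule 3 at point 11

Zone of each point (C = within 1σ̂, B = 1σ̂–2σ̂, A = 2σ̂–3σ̂, * = beyond 3σ̂; sign = side of CL): 1:+B, 2:+C, 3:+C, 4:-C, 5:-B, 6:-C, 7:-B, 8:-C, 9:-B, 10:-A, 11:-B, 12:-C, 13:+B
Rule 3 (four of five consecutive points beyond the same 1σ limit) is satisfied at point 11.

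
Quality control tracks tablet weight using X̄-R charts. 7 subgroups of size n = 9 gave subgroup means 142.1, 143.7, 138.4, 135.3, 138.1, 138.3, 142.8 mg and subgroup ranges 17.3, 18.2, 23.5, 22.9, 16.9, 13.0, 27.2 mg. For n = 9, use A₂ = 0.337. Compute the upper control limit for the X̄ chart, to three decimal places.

X̄̄ = (142.1 + 143.7 + 138.4 + 135.3 + 138.1 + 138.3 + 142.8) / 7 = 978.7000 / 7 = 139.8143
R̄ = (17.3 + 18.2 + 23.5 + 22.9 + 16.9 + 13.0 + 27.2) / 7 = 139.0000 / 7 = 19.8571
UCL = X̄̄ + A₂·R̄ = 139.8143 + 0.337 × 19.8571 = 146.5061

146.506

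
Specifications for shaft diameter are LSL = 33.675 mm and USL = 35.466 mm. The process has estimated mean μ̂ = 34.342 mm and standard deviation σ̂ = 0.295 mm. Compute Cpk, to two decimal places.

Cpu = (USL − μ̂) / (3σ̂) = (35.466 − 34.342) / (3 × 0.295) = 1.2701; Cpl = (μ̂ − LSL) / (3σ̂) = (34.342 − 33.675) / (3 × 0.295) = 0.7537; Cpk = min(Cpu, Cpl) = 0.7537

0.75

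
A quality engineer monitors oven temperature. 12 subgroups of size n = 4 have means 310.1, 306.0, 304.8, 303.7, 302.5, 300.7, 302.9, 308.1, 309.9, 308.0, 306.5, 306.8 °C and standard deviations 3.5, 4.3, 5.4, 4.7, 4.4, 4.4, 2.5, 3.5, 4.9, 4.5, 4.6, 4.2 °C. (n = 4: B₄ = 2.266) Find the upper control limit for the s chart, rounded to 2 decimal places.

s̄ = (3.5 + 4.3 + 5.4 + 4.7 + 4.4 + 4.4 + 2.5 + 3.5 + 4.9 + 4.5 + 4.6 + 4.2) / 12 = 4.2417
UCL_s = B₄·s̄ = 2.266 × 4.2417 = 9.6116

9.61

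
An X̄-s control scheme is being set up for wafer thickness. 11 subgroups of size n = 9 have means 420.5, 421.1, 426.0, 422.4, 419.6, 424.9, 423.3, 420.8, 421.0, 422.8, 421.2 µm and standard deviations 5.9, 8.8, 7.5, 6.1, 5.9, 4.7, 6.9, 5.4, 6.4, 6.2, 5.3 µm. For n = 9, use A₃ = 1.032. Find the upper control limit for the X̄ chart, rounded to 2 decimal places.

X̄̄ = (420.5 + 421.1 + 426.0 + 422.4 + 419.6 + 424.9 + 423.3 + 420.8 + 421.0 + 422.8 + 421.2) / 11 = 422.1455
s̄ = (5.9 + 8.8 + 7.5 + 6.1 + 5.9 + 4.7 + 6.9 + 5.4 + 6.4 + 6.2 + 5.3) / 11 = 6.2818
UCL = X̄̄ + A₃·s̄ = 422.1455 + 1.032 × 6.2818 = 428.6283

428.63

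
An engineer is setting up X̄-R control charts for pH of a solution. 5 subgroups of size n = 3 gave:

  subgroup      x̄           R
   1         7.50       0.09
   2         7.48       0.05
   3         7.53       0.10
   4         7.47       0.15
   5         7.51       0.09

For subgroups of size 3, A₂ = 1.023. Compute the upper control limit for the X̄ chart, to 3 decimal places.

7.596

X̄̄ = (7.50 + 7.48 + 7.53 + 7.47 + 7.51) / 5 = 37.4900 / 5 = 7.4980
R̄ = (0.09 + 0.05 + 0.10 + 0.15 + 0.09) / 5 = 0.4800 / 5 = 0.0960
UCL = X̄̄ + A₂·R̄ = 7.4980 + 1.023 × 0.0960 = 7.5962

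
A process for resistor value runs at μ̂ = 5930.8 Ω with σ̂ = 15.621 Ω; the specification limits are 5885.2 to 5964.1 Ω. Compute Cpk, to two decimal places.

0.71

Cpu = (USL − μ̂) / (3σ̂) = (5964.1 − 5930.8) / (3 × 15.621) = 0.7106; Cpl = (μ̂ − LSL) / (3σ̂) = (5930.8 − 5885.2) / (3 × 15.621) = 0.9730; Cpk = min(Cpu, Cpl) = 0.7106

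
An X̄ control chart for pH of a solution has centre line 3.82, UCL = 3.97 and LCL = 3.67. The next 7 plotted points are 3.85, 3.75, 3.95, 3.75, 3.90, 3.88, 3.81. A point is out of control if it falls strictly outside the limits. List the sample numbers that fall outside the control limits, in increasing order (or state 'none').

none

All 7 points lie within [3.67, 3.97].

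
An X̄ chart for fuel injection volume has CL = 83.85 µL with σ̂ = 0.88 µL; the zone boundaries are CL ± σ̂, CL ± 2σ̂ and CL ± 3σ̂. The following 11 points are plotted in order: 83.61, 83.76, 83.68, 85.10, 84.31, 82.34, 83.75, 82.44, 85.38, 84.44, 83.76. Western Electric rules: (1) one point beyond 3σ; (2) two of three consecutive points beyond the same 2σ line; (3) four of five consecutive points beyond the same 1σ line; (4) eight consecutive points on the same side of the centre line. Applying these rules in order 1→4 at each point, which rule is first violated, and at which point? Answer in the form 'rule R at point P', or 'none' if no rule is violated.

none

Zone of each point (C = within 1σ̂, B = 1σ̂–2σ̂, A = 2σ̂–3σ̂, * = beyond 3σ̂; sign = side of CL): 1:-C, 2:-C, 3:-C, 4:+B, 5:+C, 6:-B, 7:-C, 8:-B, 9:+B, 10:+C, 11:-C
No rule fires across all 11 points.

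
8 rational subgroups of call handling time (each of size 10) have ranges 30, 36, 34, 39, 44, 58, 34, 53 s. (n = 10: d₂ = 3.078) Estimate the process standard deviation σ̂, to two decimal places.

13.32

R̄ = (30 + 36 + 34 + 39 + 44 + 58 + 34 + 53) / 8 = 41.0000
σ̂ = R̄ / d₂ = 41.0000 / 3.078 = 13.3203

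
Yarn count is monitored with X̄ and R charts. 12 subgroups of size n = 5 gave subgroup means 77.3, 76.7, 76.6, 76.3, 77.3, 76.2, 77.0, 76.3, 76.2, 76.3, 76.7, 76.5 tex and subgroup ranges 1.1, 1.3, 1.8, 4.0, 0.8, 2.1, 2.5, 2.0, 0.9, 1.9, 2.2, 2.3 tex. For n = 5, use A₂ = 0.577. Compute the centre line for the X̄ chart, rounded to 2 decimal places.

76.62

X̄̄ = (77.3 + 76.7 + 76.6 + 76.3 + 77.3 + 76.2 + 77.0 + 76.3 + 76.2 + 76.3 + 76.7 + 76.5) / 12 = 919.4000 / 12 = 76.6167
CL = X̄̄ = 76.6167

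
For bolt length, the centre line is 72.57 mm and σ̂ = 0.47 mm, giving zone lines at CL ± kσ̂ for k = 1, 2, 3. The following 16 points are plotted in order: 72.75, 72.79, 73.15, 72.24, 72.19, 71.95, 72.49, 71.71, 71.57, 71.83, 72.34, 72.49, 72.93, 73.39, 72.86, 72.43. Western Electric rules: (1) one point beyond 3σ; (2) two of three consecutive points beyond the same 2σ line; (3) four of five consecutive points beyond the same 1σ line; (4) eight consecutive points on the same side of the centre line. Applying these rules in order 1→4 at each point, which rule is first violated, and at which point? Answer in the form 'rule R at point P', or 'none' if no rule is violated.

rule 3 at point 10

Zone of each point (C = within 1σ̂, B = 1σ̂–2σ̂, A = 2σ̂–3σ̂, * = beyond 3σ̂; sign = side of CL): 1:+C, 2:+C, 3:+B, 4:-C, 5:-C, 6:-B, 7:-C, 8:-B, 9:-A, 10:-B, 11:-C, 12:-C, 13:+C, 14:+B, 15:+C, 16:-C
Rule 3 (four of five consecutive points beyond the same 1σ limit) is satisfied at point 10.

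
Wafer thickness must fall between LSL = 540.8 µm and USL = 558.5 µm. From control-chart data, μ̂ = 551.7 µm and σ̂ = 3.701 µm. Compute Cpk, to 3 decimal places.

Cpu = (USL − μ̂) / (3σ̂) = (558.5 − 551.7) / (3 × 3.701) = 0.6124; Cpl = (μ̂ − LSL) / (3σ̂) = (551.7 − 540.8) / (3 × 3.701) = 0.9817; Cpk = min(Cpu, Cpl) = 0.6124

0.612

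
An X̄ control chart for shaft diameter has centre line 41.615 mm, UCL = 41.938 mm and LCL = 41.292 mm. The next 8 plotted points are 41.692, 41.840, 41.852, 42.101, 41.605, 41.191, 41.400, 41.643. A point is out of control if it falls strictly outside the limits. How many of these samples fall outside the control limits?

Compare each point to [41.292, 41.938]: sample 4 = 42.101 > UCL; sample 6 = 41.191 < LCL.

2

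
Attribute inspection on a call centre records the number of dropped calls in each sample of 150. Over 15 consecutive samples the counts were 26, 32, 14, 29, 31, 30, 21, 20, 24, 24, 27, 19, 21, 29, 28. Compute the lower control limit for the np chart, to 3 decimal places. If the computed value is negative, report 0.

p̄ = Σdᵢ / (k·n) = 375 / (15 × 150) = 0.16667
LCL = np̄ − 3·√(np̄(1−p̄)) = 25.0000 − 3 × 4.5644 = 11.3069

11.307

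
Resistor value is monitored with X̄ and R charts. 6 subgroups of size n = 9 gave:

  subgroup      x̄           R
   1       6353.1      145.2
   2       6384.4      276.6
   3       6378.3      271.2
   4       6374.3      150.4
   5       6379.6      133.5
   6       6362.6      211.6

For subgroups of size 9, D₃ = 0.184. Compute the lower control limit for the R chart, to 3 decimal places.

36.447

R̄ = (145.2 + 276.6 + 271.2 + 150.4 + 133.5 + 211.6) / 6 = 1188.5000 / 6 = 198.0833
LCL_R = D₃·R̄ = 0.184 × 198.0833 = 36.4473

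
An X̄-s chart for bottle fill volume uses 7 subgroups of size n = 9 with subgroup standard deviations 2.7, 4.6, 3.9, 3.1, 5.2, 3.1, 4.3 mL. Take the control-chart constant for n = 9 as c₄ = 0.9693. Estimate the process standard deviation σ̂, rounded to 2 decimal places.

s̄ = (2.7 + 4.6 + 3.9 + 3.1 + 5.2 + 3.1 + 4.3) / 7 = 3.8429
σ̂ = s̄ / c₄ = 3.8429 / 0.9693 = 3.9646

3.96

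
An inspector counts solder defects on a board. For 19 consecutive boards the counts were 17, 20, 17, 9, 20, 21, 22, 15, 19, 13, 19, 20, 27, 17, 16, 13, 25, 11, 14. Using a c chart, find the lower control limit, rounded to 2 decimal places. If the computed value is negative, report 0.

c̄ = (17 + 20 + 17 + 9 + 20 + 21 + 22 + 15 + 19 + 13 + 19 + 20 + 27 + 17 + 16 + 13 + 25 + 11 + 14) / 19 = 335 / 19 = 17.6316
LCL = c̄ − 3√c̄ = 17.6316 − 3 × 4.1990 = 5.0346

5.03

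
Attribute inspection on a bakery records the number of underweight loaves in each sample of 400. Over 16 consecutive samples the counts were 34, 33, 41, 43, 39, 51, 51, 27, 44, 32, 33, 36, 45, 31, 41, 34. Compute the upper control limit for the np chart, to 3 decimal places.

56.121

p̄ = Σdᵢ / (k·n) = 615 / (16 × 400) = 0.09609
UCL = np̄ + 3·√(np̄(1−p̄)) = 38.4375 + 3 × √(38.4375×0.90391) = 38.4375 + 3 × 5.8944 = 56.1207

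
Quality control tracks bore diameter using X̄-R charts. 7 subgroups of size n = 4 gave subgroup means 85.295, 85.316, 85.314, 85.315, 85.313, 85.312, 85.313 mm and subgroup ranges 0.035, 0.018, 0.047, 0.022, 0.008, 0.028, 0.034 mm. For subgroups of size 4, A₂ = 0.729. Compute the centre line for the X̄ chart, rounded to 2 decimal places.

85.31

X̄̄ = (85.295 + 85.316 + 85.314 + 85.315 + 85.313 + 85.312 + 85.313) / 7 = 597.1780 / 7 = 85.3111
CL = X̄̄ = 85.3111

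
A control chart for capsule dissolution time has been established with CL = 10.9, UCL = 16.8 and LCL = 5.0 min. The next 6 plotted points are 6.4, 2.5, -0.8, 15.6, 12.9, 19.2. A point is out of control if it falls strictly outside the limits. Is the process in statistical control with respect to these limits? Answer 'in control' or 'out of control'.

Compare each point to [5.0, 16.8]: sample 2 = 2.5 < LCL; sample 3 = -0.8 < LCL; sample 6 = 19.2 > UCL.

out of control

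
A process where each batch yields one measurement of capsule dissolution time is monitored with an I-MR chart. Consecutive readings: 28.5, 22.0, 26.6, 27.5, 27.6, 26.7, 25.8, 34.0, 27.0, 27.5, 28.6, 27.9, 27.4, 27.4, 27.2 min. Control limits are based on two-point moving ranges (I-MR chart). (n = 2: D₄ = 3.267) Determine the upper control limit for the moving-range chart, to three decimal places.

Moving ranges: 6.5, 4.6, 0.9, 0.1, 0.9, 0.9, 8.2, 7.0, 0.5, 1.1, 0.7, 0.5, 0.0, 0.2; M̄R̄ = 32.1000 / 14 = 2.2929
UCL_MR = D₄·M̄R̄ = 3.267 × 2.2929 = 7.4908

7.491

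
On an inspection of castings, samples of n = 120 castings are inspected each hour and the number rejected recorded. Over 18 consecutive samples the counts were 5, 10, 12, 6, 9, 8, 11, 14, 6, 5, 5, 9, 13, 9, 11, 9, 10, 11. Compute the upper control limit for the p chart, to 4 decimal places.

p̄ = Σdᵢ / (k·n) = 163 / (18 × 120) = 0.07546
UCL = p̄ + 3·√(p̄(1−p̄)/n) = 0.07546 + 3 × √(0.07546×0.92454/120) = 0.07546 + 3 × 0.02411 = 0.14780

0.1478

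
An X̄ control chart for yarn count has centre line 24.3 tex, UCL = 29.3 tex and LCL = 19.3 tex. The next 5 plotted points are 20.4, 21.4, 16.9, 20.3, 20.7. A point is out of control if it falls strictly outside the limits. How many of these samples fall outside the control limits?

Compare each point to [19.3, 29.3]: sample 3 = 16.9 < LCL.

1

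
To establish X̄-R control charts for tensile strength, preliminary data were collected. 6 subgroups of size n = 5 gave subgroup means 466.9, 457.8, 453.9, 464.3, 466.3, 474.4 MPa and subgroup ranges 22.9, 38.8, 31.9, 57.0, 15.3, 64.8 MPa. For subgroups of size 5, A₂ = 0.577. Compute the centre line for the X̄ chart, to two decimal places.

X̄̄ = (466.9 + 457.8 + 453.9 + 464.3 + 466.3 + 474.4) / 6 = 2783.6000 / 6 = 463.9333
CL = X̄̄ = 463.9333

463.93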